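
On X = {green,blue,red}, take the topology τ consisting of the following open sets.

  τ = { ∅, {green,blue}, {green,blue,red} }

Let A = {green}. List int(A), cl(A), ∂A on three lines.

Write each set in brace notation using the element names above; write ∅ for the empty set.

opens ⊆ A: ∅; union → int = ∅
complement {blue,red}; its interior ∅; cl(A) = X∖∅ = {green,blue,red}
boundary = {green,blue,red} ∖ ∅ = {green,blue,red}

int(A) = ∅
cl(A)  = {green,blue,red}
∂A     = {green,blue,red}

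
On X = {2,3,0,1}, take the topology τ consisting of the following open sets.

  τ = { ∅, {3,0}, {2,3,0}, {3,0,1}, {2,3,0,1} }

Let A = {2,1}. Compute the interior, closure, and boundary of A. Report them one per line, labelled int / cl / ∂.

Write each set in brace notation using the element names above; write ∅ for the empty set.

int(A) = ∅
cl(A)  = {2,1}
∂A     = {2,1}

U open, U⊆A: ∅. int(A) = ⋃ = ∅
X∖A={3,0}, int(X∖A)={3,0}, hence cl(A)={2,1}
∂A: remove int from cl → {2,1}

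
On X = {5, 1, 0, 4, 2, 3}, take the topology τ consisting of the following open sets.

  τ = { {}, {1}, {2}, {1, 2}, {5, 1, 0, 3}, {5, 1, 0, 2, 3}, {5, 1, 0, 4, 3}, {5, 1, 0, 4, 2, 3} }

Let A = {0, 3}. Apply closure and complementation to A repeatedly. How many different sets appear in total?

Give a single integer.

X∖A={5, 1, 4, 2}, int(X∖A)={1, 2}, hence cl(A)={5, 0, 4, 3}
Orbit (k=closure, c=complement):
  1. A     = {0, 3}
  2. kA    = {5, 0, 4, 3}
  3. cA    = {5, 1, 4, 2}
  4. ckA   = {1, 2}
  5. kcA   = {5, 1, 0, 4, 2, 3}
  6. ckcA  = {}
(closed under both — stop)

6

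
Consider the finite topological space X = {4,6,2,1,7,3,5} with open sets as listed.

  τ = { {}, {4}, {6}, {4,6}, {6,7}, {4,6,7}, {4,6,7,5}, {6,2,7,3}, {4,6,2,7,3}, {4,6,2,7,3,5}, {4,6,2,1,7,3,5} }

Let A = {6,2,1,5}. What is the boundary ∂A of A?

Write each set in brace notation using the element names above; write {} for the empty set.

{2,1,7,3,5}

open subsets of A: {}, {6}; so int(A) = {6}
closure: X∖int(X∖A) = X∖{4} = {6,2,1,7,3,5}
∂A = {6,2,1,7,3,5} minus {6} = {2,1,7,3,5}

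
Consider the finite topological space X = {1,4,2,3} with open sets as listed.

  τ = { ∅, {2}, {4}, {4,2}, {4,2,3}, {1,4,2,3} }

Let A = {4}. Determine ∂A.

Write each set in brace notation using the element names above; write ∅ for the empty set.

opens ⊆ A: ∅, {4}; union → int = {4}
complement {1,2,3}; its interior {2}; cl(A) = X∖{2} = {1,4,3}
boundary = {1,4,3} ∖ {4} = {1,3}

{1,3}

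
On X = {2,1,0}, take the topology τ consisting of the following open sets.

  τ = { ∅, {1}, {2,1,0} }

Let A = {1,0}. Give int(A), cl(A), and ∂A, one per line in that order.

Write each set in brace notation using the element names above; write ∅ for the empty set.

interior: largest open inside A is {1} (from ∅, {1})
cl via duality: int({2}) = ∅, so X∖∅ = {2,1,0}
cl∖int = {2,0}

int(A) = {1}
cl(A)  = {2,1,0}
∂A     = {2,0}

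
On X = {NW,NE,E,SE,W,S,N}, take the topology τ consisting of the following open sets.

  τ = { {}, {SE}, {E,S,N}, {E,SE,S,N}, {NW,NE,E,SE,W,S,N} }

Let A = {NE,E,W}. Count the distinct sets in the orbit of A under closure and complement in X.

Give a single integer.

8

closure: X∖int(X∖A) = X∖{SE} = {NW,NE,E,W,S,N}
Let k=closure and c=complement:
  1. A     = {NE,E,W}
  2. kA    = {NW,NE,E,W,S,N}
  3. cA    = {NW,SE,S,N}
  4. ckA   = {SE}
  5. kcA   = {NW,NE,E,SE,W,S,N}
  6. kckA  = {NW,NE,SE,W}
  7. ckcA  = {}
  8. ckckA = {E,S,N}
— saturated at 8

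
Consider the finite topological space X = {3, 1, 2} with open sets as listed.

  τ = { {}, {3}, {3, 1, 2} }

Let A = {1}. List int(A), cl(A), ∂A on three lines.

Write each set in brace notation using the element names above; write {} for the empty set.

int(A) = {}
cl(A)  = {1, 2}
∂A     = {1, 2}

interior: largest open inside A is {} (from {})
cl via duality: int({3, 2}) = {3}, so X∖{3} = {1, 2}
cl∖int = {1, 2}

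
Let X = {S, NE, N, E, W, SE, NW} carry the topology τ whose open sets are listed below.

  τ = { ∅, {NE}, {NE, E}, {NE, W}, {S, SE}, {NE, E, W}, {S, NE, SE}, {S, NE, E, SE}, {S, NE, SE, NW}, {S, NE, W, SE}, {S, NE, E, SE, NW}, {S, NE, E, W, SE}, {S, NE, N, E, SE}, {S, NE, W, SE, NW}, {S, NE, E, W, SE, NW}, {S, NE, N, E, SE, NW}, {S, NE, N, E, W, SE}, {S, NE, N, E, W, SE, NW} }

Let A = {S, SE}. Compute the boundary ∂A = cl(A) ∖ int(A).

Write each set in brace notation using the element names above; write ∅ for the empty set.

{N, NW}

interior: largest open inside A is {S, SE} (from ∅, {S, SE})
cl via duality: int({NE, N, E, W, NW}) = {NE, E, W}, so X∖{NE, E, W} = {S, N, SE, NW}
cl∖int = {N, NW}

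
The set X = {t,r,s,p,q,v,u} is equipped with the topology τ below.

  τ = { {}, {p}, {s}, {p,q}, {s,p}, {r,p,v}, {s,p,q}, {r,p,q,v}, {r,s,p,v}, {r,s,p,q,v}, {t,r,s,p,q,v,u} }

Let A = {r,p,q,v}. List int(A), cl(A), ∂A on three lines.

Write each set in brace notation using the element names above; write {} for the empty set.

int(A) = {r,p,q,v}
cl(A)  = {t,r,p,q,v,u}
∂A     = {t,u}

interior: largest open inside A is {r,p,q,v} (from {}, {p}, {p,q}, {r,p,v}, {r,p,q,v})
cl via duality: int({t,s,u}) = {s}, so X∖{s} = {t,r,p,q,v,u}
cl∖int = {t,u}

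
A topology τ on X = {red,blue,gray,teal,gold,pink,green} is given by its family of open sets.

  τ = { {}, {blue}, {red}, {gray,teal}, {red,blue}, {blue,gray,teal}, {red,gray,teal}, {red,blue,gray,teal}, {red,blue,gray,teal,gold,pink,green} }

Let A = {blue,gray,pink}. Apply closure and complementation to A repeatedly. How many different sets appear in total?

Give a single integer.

10

cl via duality: int({red,teal,gold,green}) = {red}, so X∖{red} = {blue,gray,teal,gold,pink,green}
Write k for closure, c for complement:
  1. A     = {blue,gray,pink}
  2. kA    = {blue,gray,teal,gold,pink,green}
  3. cA    = {red,teal,gold,green}
  4. ckA   = {red}
  5. kcA   = {red,gray,teal,gold,pink,green}
  6. kckA  = {red,gold,pink,green}
  7. ckcA  = {blue}
  8. ckckA = {blue,gray,teal}
  9. kckcA = {blue,gold,pink,green}
  10. ckckcA = {red,gray,teal}
applying k or c yields no new set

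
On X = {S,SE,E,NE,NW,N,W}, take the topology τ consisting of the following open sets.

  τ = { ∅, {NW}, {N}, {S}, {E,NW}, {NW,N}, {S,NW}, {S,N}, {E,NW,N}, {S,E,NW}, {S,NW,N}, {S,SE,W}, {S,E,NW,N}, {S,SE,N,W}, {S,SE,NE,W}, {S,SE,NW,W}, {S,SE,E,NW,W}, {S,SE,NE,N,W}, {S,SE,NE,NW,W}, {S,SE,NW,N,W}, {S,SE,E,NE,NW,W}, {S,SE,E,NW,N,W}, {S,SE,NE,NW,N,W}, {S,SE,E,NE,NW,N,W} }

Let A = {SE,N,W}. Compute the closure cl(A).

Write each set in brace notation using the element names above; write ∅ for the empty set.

complement {S,E,NE,NW}; its interior {S,E,NW}; cl(A) = X∖{S,E,NW} = {SE,NE,N,W}

{SE,NE,N,W}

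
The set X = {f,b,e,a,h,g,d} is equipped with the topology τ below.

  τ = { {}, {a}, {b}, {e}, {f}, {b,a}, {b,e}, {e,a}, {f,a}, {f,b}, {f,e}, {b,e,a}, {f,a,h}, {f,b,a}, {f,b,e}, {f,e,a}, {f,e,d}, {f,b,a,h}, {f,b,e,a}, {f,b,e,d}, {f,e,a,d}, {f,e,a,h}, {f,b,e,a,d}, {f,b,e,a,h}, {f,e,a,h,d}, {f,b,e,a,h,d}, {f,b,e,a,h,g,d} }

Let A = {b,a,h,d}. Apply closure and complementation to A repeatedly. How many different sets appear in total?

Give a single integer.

closure: X∖int(X∖A) = X∖{f,e} = {b,a,h,g,d}
Let k=closure and c=complement:
  1. A     = {b,a,h,d}
  2. kA    = {b,a,h,g,d}
  3. cA    = {f,e,g}
  4. ckA   = {f,e}
  5. kcA   = {f,e,h,g,d}
  6. ckcA  = {b,a}
  7. kckcA = {b,a,h,g}
  8. ckckcA = {f,e,d}
— saturated at 8

8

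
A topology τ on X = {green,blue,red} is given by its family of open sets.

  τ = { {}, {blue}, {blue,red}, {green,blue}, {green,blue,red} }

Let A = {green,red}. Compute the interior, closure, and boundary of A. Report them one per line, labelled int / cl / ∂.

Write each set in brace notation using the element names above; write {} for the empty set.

interior: largest open inside A is {} (from {})
cl via duality: int({blue}) = {blue}, so X∖{blue} = {green,red}
cl∖int = {green,red}

int(A) = {}
cl(A)  = {green,red}
∂A     = {green,red}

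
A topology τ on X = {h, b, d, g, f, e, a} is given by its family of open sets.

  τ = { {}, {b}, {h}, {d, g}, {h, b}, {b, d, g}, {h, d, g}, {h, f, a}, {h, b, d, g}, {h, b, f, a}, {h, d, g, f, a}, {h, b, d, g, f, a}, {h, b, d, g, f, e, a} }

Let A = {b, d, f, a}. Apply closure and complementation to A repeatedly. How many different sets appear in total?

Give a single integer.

X∖A={h, g, e}, int(X∖A)={h}, hence cl(A)={b, d, g, f, e, a}
Orbit (k=closure, c=complement):
  1. A     = {b, d, f, a}
  2. kA    = {b, d, g, f, e, a}
  3. cA    = {h, g, e}
  4. ckA   = {h}
  5. kcA   = {h, d, g, f, e, a}
  6. kckA  = {h, f, e, a}
  7. ckcA  = {b}
  8. ckckA = {b, d, g}
  9. kckcA = {b, e}
  10. kckckA = {b, d, g, e}
  11. ckckcA = {h, d, g, f, a}
  12. ckckckA = {h, f, a}
(closed under both — stop)

12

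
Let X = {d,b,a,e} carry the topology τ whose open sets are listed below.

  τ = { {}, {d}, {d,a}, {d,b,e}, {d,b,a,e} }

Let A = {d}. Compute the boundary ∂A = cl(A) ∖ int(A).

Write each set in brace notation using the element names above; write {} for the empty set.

{b,a,e}

open subsets of A: {}, {d}; so int(A) = {d}
closure: X∖int(X∖A) = X∖{} = {d,b,a,e}
∂A = {d,b,a,e} minus {d} = {b,a,e}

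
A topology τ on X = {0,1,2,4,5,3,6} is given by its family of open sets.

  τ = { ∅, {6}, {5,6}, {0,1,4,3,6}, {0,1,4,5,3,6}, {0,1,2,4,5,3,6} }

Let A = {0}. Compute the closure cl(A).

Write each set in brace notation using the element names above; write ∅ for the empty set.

{0,1,2,4,3}

complement {1,2,4,5,3,6}; its interior {5,6}; cl(A) = X∖{5,6} = {0,1,2,4,3}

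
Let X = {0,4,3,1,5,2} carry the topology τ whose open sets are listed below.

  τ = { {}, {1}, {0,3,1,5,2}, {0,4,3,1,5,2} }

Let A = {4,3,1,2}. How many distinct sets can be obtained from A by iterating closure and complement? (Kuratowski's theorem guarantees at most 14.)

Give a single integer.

closure: X∖int(X∖A) = X∖{} = {0,4,3,1,5,2}
Let k=closure and c=complement:
  1. A     = {4,3,1,2}
  2. kA    = {0,4,3,1,5,2}
  3. cA    = {0,5}
  4. ckA   = {}
  5. kcA   = {0,4,3,5,2}
  6. ckcA  = {1}
— saturated at 6

6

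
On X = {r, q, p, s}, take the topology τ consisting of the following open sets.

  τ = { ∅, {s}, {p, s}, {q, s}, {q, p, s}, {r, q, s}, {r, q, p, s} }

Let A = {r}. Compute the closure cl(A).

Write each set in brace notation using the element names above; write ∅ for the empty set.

{r}

cl via duality: int({q, p, s}) = {q, p, s}, so X∖{q, p, s} = {r}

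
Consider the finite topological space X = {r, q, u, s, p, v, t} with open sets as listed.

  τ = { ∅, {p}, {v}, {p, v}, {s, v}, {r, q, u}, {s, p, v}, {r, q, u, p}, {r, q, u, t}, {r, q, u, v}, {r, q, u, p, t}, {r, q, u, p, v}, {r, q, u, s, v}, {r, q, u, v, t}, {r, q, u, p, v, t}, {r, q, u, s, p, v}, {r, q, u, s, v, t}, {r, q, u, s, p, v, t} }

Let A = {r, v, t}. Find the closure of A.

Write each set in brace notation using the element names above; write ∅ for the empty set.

closure: X∖int(X∖A) = X∖{p} = {r, q, u, s, v, t}

{r, q, u, s, v, t}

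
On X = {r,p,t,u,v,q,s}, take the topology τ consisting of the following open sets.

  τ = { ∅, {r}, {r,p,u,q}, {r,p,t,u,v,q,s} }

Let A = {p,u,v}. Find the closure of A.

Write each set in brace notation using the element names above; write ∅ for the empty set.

{p,t,u,v,q,s}

closure: X∖int(X∖A) = X∖{r} = {p,t,u,v,q,s}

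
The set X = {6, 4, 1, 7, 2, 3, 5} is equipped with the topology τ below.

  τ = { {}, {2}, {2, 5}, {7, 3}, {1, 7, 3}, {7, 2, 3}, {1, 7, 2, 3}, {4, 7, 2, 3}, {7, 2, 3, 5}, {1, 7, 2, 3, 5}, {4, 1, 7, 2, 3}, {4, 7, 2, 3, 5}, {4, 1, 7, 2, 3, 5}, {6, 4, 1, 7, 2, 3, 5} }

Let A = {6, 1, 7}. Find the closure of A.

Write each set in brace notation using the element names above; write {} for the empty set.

{6, 4, 1, 7, 3}

closure: X∖int(X∖A) = X∖{2, 5} = {6, 4, 1, 7, 3}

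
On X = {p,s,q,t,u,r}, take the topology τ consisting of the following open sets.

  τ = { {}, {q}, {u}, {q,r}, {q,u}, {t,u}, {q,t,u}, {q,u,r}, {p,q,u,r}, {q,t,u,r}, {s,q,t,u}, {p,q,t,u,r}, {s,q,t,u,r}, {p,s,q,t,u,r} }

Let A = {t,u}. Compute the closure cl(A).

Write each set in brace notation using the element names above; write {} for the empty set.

{p,s,t,u}

X∖A={p,s,q,r}, int(X∖A)={q,r}, hence cl(A)={p,s,t,u}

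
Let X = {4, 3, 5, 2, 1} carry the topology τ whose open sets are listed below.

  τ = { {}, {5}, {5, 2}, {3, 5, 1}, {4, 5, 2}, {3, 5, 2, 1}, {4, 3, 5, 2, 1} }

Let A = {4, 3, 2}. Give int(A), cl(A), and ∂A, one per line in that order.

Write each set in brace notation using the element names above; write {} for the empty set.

U open, U⊆A: {}. int(A) = ⋃ = {}
X∖A={5, 1}, int(X∖A)={5}, hence cl(A)={4, 3, 2, 1}
∂A: remove int from cl → {4, 3, 2, 1}

int(A) = {}
cl(A)  = {4, 3, 2, 1}
∂A     = {4, 3, 2, 1}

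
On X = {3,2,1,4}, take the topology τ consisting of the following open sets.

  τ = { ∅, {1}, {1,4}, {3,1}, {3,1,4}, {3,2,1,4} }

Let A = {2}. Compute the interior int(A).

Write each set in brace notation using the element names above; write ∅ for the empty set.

U open, U⊆A: ∅. int(A) = ⋃ = ∅

∅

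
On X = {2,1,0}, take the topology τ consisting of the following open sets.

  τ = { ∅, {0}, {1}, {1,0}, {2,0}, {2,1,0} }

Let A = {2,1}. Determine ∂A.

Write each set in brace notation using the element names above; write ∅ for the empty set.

{2}

open subsets of A: ∅, {1}; so int(A) = {1}
closure: X∖int(X∖A) = X∖{0} = {2,1}
∂A = {2,1} minus {1} = {2}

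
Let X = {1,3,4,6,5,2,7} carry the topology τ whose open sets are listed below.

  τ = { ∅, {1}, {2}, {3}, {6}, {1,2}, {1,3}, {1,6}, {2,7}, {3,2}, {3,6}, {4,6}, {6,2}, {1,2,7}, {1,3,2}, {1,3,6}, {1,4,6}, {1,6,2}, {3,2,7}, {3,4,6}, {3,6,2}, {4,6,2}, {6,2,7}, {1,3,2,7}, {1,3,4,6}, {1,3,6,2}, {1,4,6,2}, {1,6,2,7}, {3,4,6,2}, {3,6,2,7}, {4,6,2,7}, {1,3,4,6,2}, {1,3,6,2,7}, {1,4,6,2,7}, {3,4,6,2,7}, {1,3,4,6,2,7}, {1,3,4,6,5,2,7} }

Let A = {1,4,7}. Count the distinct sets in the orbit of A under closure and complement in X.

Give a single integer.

8

cl via duality: int({3,6,5,2}) = {3,6,2}, so X∖{3,6,2} = {1,4,5,7}
Write k for closure, c for complement:
  1. A     = {1,4,7}
  2. kA    = {1,4,5,7}
  3. cA    = {3,6,5,2}
  4. ckA   = {3,6,2}
  5. kcA   = {3,4,6,5,2,7}
  6. ckcA  = {1}
  7. kckcA = {1,5}
  8. ckckcA = {3,4,6,2,7}
applying k or c yields no new set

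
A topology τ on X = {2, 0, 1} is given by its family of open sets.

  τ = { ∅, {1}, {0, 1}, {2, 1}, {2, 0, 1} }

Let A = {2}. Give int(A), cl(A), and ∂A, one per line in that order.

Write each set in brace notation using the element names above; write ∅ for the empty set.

opens ⊆ A: ∅; union → int = ∅
complement {0, 1}; its interior {0, 1}; cl(A) = X∖{0, 1} = {2}
boundary = {2} ∖ ∅ = {2}

int(A) = ∅
cl(A)  = {2}
∂A     = {2}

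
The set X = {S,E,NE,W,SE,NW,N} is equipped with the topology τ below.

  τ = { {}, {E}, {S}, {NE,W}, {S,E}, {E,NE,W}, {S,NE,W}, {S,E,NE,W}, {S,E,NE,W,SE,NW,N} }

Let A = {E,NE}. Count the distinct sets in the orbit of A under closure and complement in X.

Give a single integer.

10

closure: X∖int(X∖A) = X∖{S} = {E,NE,W,SE,NW,N}
Let k=closure and c=complement:
  1. A     = {E,NE}
  2. kA    = {E,NE,W,SE,NW,N}
  3. cA    = {S,W,SE,NW,N}
  4. ckA   = {S}
  5. kcA   = {S,NE,W,SE,NW,N}
  6. kckA  = {S,SE,NW,N}
  7. ckcA  = {E}
  8. ckckA = {E,NE,W}
  9. kckcA = {E,SE,NW,N}
  10. ckckcA = {S,NE,W}
— saturated at 10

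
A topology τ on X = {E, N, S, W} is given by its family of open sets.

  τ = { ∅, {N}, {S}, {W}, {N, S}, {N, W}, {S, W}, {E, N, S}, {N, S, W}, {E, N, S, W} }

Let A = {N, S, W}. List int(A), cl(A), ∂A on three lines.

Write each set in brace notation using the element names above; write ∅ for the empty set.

int(A) = {N, S, W}
cl(A)  = {E, N, S, W}
∂A     = {E}

interior: largest open inside A is {N, S, W} (from ∅, {S}, {N}, {W}, {N, S}, {N, W}, {S, W}, {N, S, W})
cl via duality: int({E}) = ∅, so X∖∅ = {E, N, S, W}
cl∖int = {E}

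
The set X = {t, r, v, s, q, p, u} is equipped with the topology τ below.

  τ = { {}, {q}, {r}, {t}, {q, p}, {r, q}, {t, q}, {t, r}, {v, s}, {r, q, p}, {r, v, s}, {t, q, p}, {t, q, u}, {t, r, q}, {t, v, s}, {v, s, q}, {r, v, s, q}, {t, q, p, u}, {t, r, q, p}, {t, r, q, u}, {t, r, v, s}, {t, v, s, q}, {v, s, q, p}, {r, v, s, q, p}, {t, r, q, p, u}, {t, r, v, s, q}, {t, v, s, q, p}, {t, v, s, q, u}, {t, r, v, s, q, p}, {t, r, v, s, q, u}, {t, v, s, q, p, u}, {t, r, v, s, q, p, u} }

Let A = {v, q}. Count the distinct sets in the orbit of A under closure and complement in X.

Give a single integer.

complement {t, r, s, p, u}; its interior {t, r}; cl(A) = X∖{t, r} = {v, s, q, p, u}
With k = closure, c = complement:
  1. A     = {v, q}
  2. kA    = {v, s, q, p, u}
  3. cA    = {t, r, s, p, u}
  4. ckA   = {t, r}
  5. kcA   = {t, r, v, s, p, u}
  6. kckA  = {t, r, u}
  7. ckcA  = {q}
  8. ckckA = {v, s, q, p}
  9. kckcA = {q, p, u}
  10. ckckcA = {t, r, v, s}
  11. kckckcA = {t, r, v, s, u}
  12. ckckckcA = {q, p}
k, c of each give nothing new

12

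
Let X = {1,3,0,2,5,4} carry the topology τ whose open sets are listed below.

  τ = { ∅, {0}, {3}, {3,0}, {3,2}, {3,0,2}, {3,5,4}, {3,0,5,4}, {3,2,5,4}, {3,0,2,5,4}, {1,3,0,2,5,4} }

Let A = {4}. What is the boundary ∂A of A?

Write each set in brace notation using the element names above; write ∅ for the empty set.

{1,5,4}

interior: largest open inside A is ∅ (from ∅)
cl via duality: int({1,3,0,2,5}) = {3,0,2}, so X∖{3,0,2} = {1,5,4}
cl∖int = {1,5,4}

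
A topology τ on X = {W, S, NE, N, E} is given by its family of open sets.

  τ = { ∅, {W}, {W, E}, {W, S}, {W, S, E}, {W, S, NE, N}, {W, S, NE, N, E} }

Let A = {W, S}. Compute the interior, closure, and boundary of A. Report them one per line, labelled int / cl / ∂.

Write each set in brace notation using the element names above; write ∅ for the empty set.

int(A) = {W, S}
cl(A)  = {W, S, NE, N, E}
∂A     = {NE, N, E}

interior: largest open inside A is {W, S} (from ∅, {W}, {W, S})
cl via duality: int({NE, N, E}) = ∅, so X∖∅ = {W, S, NE, N, E}
cl∖int = {NE, N, E}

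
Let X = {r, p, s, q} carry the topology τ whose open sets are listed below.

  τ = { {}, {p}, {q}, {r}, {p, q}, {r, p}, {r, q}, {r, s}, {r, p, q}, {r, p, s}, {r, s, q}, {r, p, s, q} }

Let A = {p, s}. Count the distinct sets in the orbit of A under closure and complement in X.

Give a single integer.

complement {r, q}; its interior {r, q}; cl(A) = X∖{r, q} = {p, s}
With k = closure, c = complement:
  1. A     = {p, s}
  2. cA    = {r, q}
  3. kcA   = {r, s, q}
  4. ckcA  = {p}
k, c of each give nothing new

4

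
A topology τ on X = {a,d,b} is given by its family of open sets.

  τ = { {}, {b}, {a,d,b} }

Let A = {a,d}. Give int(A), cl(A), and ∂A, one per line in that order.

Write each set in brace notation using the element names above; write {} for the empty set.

int(A) = {}
cl(A)  = {a,d}
∂A     = {a,d}

interior: largest open inside A is {} (from {})
cl via duality: int({b}) = {b}, so X∖{b} = {a,d}
cl∖int = {a,d}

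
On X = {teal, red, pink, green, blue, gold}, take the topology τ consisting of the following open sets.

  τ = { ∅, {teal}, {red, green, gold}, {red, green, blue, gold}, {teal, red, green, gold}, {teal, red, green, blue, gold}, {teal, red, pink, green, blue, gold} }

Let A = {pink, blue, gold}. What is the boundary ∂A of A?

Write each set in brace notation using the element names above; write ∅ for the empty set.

{red, pink, green, blue, gold}

interior: largest open inside A is ∅ (from ∅)
cl via duality: int({teal, red, green}) = {teal}, so X∖{teal} = {red, pink, green, blue, gold}
cl∖int = {red, pink, green, blue, gold}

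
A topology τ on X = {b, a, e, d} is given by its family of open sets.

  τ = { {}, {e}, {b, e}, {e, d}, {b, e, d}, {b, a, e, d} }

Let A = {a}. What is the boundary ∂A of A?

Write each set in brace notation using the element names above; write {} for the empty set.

{a}

opens ⊆ A: {}; union → int = {}
complement {b, e, d}; its interior {b, e, d}; cl(A) = X∖{b, e, d} = {a}
boundary = {a} ∖ {} = {a}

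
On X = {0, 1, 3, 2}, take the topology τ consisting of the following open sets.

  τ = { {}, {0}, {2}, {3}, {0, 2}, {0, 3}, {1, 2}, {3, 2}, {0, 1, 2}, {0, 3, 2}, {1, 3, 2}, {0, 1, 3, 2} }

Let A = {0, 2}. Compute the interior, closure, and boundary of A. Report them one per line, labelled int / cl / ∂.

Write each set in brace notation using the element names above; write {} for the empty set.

open subsets of A: {}, {0}, {2}, {0, 2}; so int(A) = {0, 2}
closure: X∖int(X∖A) = X∖{3} = {0, 1, 2}
∂A = {0, 1, 2} minus {0, 2} = {1}

int(A) = {0, 2}
cl(A)  = {0, 1, 2}
∂A     = {1}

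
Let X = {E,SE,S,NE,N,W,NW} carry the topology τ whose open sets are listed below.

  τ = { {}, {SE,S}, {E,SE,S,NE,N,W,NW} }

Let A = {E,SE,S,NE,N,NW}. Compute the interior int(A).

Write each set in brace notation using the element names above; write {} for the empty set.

opens ⊆ A: {}, {SE,S}; union → int = {SE,S}

{SE,S}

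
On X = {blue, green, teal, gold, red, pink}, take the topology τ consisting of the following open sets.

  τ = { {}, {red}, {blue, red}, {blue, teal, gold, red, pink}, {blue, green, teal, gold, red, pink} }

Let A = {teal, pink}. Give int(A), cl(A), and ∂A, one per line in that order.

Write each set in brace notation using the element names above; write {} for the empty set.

int(A) = {}
cl(A)  = {green, teal, gold, pink}
∂A     = {green, teal, gold, pink}

interior: largest open inside A is {} (from {})
cl via duality: int({blue, green, gold, red}) = {blue, red}, so X∖{blue, red} = {green, teal, gold, pink}
cl∖int = {green, teal, gold, pink}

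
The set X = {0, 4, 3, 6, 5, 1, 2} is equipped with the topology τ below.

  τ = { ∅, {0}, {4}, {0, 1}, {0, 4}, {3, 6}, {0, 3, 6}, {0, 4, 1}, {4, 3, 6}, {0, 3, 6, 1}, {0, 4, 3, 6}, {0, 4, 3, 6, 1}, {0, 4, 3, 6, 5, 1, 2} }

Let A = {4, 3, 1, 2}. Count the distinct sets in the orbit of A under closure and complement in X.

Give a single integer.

12

X∖A={0, 6, 5}, int(X∖A)={0}, hence cl(A)={4, 3, 6, 5, 1, 2}
Orbit (k=closure, c=complement):
  1. A     = {4, 3, 1, 2}
  2. kA    = {4, 3, 6, 5, 1, 2}
  3. cA    = {0, 6, 5}
  4. ckA   = {0}
  5. kcA   = {0, 3, 6, 5, 1, 2}
  6. kckA  = {0, 5, 1, 2}
  7. ckcA  = {4}
  8. ckckA = {4, 3, 6}
  9. kckcA = {4, 5, 2}
  10. kckckA = {4, 3, 6, 5, 2}
  11. ckckcA = {0, 3, 6, 1}
  12. ckckckA = {0, 1}
(closed under both — stop)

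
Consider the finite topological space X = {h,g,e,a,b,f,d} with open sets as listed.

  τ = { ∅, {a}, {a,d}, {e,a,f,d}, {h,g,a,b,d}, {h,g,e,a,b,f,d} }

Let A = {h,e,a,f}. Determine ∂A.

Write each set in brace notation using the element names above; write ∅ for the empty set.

{h,g,e,b,f,d}

opens ⊆ A: ∅, {a}; union → int = {a}
complement {g,b,d}; its interior ∅; cl(A) = X∖∅ = {h,g,e,a,b,f,d}
boundary = {h,g,e,a,b,f,d} ∖ {a} = {h,g,e,b,f,d}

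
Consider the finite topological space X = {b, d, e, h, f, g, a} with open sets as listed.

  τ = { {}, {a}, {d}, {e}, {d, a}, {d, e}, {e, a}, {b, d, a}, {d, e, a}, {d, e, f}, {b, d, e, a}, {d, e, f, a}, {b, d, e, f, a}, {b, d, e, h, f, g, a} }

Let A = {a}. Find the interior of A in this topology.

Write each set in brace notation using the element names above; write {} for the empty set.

{a}

opens ⊆ A: {}, {a}; union → int = {a}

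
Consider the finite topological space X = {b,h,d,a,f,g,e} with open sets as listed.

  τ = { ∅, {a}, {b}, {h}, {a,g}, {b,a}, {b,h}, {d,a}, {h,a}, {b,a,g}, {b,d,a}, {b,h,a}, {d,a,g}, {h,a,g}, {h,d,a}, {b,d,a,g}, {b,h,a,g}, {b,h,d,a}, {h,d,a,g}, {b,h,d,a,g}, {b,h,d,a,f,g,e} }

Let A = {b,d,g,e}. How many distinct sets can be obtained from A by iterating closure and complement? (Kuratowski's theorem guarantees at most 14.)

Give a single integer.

8

X∖A={h,a,f}, int(X∖A)={h,a}, hence cl(A)={b,d,f,g,e}
Orbit (k=closure, c=complement):
  1. A     = {b,d,g,e}
  2. kA    = {b,d,f,g,e}
  3. cA    = {h,a,f}
  4. ckA   = {h,a}
  5. kcA   = {h,d,a,f,g,e}
  6. ckcA  = {b}
  7. kckcA = {b,f,e}
  8. ckckcA = {h,d,a,g}
(closed under both — stop)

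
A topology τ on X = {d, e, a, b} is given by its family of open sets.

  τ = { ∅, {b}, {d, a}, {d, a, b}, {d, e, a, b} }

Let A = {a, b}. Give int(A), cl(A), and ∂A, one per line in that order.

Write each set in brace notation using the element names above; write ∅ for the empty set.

U open, U⊆A: ∅, {b}. int(A) = ⋃ = {b}
X∖A={d, e}, int(X∖A)=∅, hence cl(A)={d, e, a, b}
∂A: remove int from cl → {d, e, a}

int(A) = {b}
cl(A)  = {d, e, a, b}
∂A     = {d, e, a}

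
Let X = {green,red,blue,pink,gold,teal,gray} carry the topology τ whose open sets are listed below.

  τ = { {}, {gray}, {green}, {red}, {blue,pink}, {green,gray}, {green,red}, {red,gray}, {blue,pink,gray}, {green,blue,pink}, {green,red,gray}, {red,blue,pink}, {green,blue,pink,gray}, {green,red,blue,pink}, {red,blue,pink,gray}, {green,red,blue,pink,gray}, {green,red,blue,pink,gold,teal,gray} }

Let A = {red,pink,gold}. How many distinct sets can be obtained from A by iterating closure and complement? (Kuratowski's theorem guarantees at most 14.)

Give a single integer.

10

closure: X∖int(X∖A) = X∖{green,gray} = {red,blue,pink,gold,teal}
Let k=closure and c=complement:
  1. A     = {red,pink,gold}
  2. kA    = {red,blue,pink,gold,teal}
  3. cA    = {green,blue,teal,gray}
  4. ckA   = {green,gray}
  5. kcA   = {green,blue,pink,gold,teal,gray}
  6. kckA  = {green,gold,teal,gray}
  7. ckcA  = {red}
  8. ckckA = {red,blue,pink}
  9. kckcA = {red,gold,teal}
  10. ckckcA = {green,blue,pink,gray}
— saturated at 10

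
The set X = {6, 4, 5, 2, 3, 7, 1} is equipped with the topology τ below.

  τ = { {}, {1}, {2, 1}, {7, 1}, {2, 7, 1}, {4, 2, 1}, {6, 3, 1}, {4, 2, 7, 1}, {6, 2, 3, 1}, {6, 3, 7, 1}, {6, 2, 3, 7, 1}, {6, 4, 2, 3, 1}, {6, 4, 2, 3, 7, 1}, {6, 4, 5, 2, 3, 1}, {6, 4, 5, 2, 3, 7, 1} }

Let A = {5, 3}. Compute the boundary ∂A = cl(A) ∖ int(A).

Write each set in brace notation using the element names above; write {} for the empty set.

{6, 5, 3}

open subsets of A: {}; so int(A) = {}
closure: X∖int(X∖A) = X∖{4, 2, 7, 1} = {6, 5, 3}
∂A = {6, 5, 3} minus {} = {6, 5, 3}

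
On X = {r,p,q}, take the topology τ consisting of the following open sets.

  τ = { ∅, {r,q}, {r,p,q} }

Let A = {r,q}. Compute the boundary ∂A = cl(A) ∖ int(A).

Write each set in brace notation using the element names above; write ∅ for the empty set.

{p}

open subsets of A: ∅, {r,q}; so int(A) = {r,q}
closure: X∖int(X∖A) = X∖∅ = {r,p,q}
∂A = {r,p,q} minus {r,q} = {p}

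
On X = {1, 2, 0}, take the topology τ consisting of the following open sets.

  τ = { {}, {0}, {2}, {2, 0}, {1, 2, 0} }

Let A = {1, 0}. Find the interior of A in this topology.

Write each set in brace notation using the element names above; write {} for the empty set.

open subsets of A: {}, {0}; so int(A) = {0}

{0}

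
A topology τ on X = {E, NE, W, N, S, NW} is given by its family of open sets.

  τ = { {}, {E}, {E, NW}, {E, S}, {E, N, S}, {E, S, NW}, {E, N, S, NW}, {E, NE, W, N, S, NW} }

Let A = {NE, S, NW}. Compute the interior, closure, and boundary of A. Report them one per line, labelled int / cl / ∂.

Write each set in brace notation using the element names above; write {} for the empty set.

interior: largest open inside A is {} (from {})
cl via duality: int({E, W, N}) = {E}, so X∖{E} = {NE, W, N, S, NW}
cl∖int = {NE, W, N, S, NW}

int(A) = {}
cl(A)  = {NE, W, N, S, NW}
∂A     = {NE, W, N, S, NW}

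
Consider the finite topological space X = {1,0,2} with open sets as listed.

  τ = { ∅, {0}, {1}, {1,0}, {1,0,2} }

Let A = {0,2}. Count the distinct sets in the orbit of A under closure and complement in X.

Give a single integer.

closure: X∖int(X∖A) = X∖{1} = {0,2}
Let k=closure and c=complement:
  1. A     = {0,2}
  2. cA    = {1}
  3. kcA   = {1,2}
  4. ckcA  = {0}
— saturated at 4

4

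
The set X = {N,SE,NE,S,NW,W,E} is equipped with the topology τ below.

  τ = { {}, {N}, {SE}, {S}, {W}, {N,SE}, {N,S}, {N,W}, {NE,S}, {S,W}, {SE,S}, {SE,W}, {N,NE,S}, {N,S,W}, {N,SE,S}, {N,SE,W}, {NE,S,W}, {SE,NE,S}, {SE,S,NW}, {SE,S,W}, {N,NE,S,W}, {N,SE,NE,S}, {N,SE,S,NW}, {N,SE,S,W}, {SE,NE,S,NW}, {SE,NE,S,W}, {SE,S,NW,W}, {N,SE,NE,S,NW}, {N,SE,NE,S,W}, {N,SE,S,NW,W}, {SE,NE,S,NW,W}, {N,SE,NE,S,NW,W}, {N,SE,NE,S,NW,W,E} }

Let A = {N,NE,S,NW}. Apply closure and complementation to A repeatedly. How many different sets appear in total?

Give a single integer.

X∖A={SE,W,E}, int(X∖A)={SE,W}, hence cl(A)={N,NE,S,NW,E}
Orbit (k=closure, c=complement):
  1. A     = {N,NE,S,NW}
  2. kA    = {N,NE,S,NW,E}
  3. cA    = {SE,W,E}
  4. ckA   = {SE,W}
  5. kcA   = {SE,NW,W,E}
  6. ckcA  = {N,NE,S}
(closed under both — stop)

6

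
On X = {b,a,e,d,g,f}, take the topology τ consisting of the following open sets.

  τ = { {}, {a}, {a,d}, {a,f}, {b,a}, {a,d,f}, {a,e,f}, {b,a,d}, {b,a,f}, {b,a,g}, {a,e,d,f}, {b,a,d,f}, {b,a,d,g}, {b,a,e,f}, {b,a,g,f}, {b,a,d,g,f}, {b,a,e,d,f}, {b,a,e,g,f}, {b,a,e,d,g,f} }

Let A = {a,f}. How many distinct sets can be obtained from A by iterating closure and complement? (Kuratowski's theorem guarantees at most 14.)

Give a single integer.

4

X∖A={b,e,d,g}, int(X∖A)={}, hence cl(A)={b,a,e,d,g,f}
Orbit (k=closure, c=complement):
  1. A     = {a,f}
  2. kA    = {b,a,e,d,g,f}
  3. cA    = {b,e,d,g}
  4. ckA   = {}
(closed under both — stop)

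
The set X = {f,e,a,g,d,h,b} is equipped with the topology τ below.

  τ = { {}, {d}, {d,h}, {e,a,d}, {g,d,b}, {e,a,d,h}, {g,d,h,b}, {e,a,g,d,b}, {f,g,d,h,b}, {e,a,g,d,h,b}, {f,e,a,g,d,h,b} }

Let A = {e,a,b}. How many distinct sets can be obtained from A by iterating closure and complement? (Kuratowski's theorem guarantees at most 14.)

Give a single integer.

cl via duality: int({f,g,d,h}) = {d,h}, so X∖{d,h} = {f,e,a,g,b}
Write k for closure, c for complement:
  1. A     = {e,a,b}
  2. kA    = {f,e,a,g,b}
  3. cA    = {f,g,d,h}
  4. ckA   = {d,h}
  5. kcA   = {f,e,a,g,d,h,b}
  6. ckcA  = {}
applying k or c yields no new set

6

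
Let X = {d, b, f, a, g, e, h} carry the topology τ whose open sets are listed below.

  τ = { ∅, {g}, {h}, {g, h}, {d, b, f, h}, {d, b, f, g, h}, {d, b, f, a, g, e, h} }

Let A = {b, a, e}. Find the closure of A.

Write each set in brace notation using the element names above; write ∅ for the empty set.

{d, b, f, a, e}

closure: X∖int(X∖A) = X∖{g, h} = {d, b, f, a, e}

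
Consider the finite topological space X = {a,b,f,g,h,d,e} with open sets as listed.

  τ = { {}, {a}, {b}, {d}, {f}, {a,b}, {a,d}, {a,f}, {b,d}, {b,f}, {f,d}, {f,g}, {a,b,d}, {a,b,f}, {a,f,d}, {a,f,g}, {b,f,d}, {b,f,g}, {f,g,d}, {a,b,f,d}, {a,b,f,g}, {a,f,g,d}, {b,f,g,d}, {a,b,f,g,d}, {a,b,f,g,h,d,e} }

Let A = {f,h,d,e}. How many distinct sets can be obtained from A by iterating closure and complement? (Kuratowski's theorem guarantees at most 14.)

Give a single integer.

8

X∖A={a,b,g}, int(X∖A)={a,b}, hence cl(A)={f,g,h,d,e}
Orbit (k=closure, c=complement):
  1. A     = {f,h,d,e}
  2. kA    = {f,g,h,d,e}
  3. cA    = {a,b,g}
  4. ckA   = {a,b}
  5. kcA   = {a,b,g,h,e}
  6. kckA  = {a,b,h,e}
  7. ckcA  = {f,d}
  8. ckckA = {f,g,d}
(closed under both — stop)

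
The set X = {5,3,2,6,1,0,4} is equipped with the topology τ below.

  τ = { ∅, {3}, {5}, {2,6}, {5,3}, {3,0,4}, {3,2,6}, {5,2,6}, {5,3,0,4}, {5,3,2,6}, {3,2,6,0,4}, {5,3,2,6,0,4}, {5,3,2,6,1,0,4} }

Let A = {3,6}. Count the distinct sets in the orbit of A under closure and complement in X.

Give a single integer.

12

cl via duality: int({5,2,1,0,4}) = {5}, so X∖{5} = {3,2,6,1,0,4}
Write k for closure, c for complement:
  1. A     = {3,6}
  2. kA    = {3,2,6,1,0,4}
  3. cA    = {5,2,1,0,4}
  4. ckA   = {5}
  5. kcA   = {5,2,6,1,0,4}
  6. kckA  = {5,1}
  7. ckcA  = {3}
  8. ckckA = {3,2,6,0,4}
  9. kckcA = {3,1,0,4}
  10. ckckcA = {5,2,6}
  11. kckckcA = {5,2,6,1}
  12. ckckckcA = {3,0,4}
applying k or c yields no new set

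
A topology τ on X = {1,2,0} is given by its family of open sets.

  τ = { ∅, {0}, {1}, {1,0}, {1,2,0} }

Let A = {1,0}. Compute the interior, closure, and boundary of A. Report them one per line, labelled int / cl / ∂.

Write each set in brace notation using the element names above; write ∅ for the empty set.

int(A) = {1,0}
cl(A)  = {1,2,0}
∂A     = {2}

open subsets of A: ∅, {0}, {1}, {1,0}; so int(A) = {1,0}
closure: X∖int(X∖A) = X∖∅ = {1,2,0}
∂A = {1,2,0} minus {1,0} = {2}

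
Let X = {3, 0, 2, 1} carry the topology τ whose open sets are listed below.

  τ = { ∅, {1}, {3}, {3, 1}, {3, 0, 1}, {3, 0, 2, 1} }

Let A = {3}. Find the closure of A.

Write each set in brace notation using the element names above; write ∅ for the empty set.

{3, 0, 2}

complement {0, 2, 1}; its interior {1}; cl(A) = X∖{1} = {3, 0, 2}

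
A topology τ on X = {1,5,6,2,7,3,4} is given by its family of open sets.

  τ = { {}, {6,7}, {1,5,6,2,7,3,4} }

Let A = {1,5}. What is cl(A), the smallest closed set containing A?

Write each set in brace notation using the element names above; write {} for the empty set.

X∖A={6,2,7,3,4}, int(X∖A)={6,7}, hence cl(A)={1,5,2,3,4}

{1,5,2,3,4}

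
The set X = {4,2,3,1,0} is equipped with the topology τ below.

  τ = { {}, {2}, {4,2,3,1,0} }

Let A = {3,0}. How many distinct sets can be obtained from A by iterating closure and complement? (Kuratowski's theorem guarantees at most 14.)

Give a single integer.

6

complement {4,2,1}; its interior {2}; cl(A) = X∖{2} = {4,3,1,0}
With k = closure, c = complement:
  1. A     = {3,0}
  2. kA    = {4,3,1,0}
  3. cA    = {4,2,1}
  4. ckA   = {2}
  5. kcA   = {4,2,3,1,0}
  6. ckcA  = {}
k, c of each give nothing new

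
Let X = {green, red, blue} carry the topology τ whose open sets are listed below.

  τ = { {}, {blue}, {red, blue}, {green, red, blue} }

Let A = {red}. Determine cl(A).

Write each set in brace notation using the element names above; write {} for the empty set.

{green, red}

closure: X∖int(X∖A) = X∖{blue} = {green, red}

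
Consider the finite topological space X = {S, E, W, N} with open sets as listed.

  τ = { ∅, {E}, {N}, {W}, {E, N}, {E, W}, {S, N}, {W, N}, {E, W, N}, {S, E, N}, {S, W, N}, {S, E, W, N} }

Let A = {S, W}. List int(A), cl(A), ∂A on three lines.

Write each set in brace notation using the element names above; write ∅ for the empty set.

opens ⊆ A: ∅, {W}; union → int = {W}
complement {E, N}; its interior {E, N}; cl(A) = X∖{E, N} = {S, W}
boundary = {S, W} ∖ {W} = {S}

int(A) = {W}
cl(A)  = {S, W}
∂A     = {S}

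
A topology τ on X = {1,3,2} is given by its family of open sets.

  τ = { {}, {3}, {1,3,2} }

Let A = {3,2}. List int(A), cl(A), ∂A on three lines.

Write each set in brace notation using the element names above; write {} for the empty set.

int(A) = {3}
cl(A)  = {1,3,2}
∂A     = {1,2}

open subsets of A: {}, {3}; so int(A) = {3}
closure: X∖int(X∖A) = X∖{} = {1,3,2}
∂A = {1,3,2} minus {3} = {1,2}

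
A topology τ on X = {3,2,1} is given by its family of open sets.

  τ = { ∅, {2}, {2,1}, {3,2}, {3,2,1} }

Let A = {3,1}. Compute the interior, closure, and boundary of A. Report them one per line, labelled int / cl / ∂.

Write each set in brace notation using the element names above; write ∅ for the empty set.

int(A) = ∅
cl(A)  = {3,1}
∂A     = {3,1}

open subsets of A: ∅; so int(A) = ∅
closure: X∖int(X∖A) = X∖{2} = {3,1}
∂A = {3,1} minus ∅ = {3,1}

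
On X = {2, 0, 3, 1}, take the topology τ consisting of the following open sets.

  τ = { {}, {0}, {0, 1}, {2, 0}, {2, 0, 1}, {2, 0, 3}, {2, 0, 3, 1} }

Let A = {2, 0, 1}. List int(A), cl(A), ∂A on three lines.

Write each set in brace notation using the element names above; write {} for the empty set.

int(A) = {2, 0, 1}
cl(A)  = {2, 0, 3, 1}
∂A     = {3}

opens ⊆ A: {}, {0}, {2, 0}, {0, 1}, {2, 0, 1}; union → int = {2, 0, 1}
complement {3}; its interior {}; cl(A) = X∖{} = {2, 0, 3, 1}
boundary = {2, 0, 3, 1} ∖ {2, 0, 1} = {3}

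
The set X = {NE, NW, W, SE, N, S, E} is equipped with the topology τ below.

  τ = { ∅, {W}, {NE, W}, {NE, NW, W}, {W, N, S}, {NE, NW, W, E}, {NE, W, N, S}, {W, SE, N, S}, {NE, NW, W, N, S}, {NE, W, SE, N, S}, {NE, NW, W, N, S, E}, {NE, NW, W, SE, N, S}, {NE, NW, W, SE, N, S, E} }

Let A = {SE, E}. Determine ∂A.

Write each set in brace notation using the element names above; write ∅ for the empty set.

{SE, E}

opens ⊆ A: ∅; union → int = ∅
complement {NE, NW, W, N, S}; its interior {NE, NW, W, N, S}; cl(A) = X∖{NE, NW, W, N, S} = {SE, E}
boundary = {SE, E} ∖ ∅ = {SE, E}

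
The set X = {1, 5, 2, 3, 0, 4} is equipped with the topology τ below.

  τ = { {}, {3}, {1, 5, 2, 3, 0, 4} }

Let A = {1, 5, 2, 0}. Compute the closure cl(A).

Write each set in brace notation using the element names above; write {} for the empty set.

cl via duality: int({3, 4}) = {3}, so X∖{3} = {1, 5, 2, 0, 4}

{1, 5, 2, 0, 4}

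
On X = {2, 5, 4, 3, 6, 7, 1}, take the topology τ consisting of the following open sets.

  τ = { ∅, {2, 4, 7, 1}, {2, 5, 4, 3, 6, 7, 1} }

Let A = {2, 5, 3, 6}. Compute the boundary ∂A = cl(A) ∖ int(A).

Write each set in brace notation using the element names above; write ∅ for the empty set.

{2, 5, 4, 3, 6, 7, 1}

U open, U⊆A: ∅. int(A) = ⋃ = ∅
X∖A={4, 7, 1}, int(X∖A)=∅, hence cl(A)={2, 5, 4, 3, 6, 7, 1}
∂A: remove int from cl → {2, 5, 4, 3, 6, 7, 1}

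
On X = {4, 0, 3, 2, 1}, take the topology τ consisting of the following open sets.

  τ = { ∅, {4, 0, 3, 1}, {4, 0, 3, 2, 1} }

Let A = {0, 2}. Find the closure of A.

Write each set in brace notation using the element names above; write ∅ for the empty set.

cl via duality: int({4, 3, 1}) = ∅, so X∖∅ = {4, 0, 3, 2, 1}

{4, 0, 3, 2, 1}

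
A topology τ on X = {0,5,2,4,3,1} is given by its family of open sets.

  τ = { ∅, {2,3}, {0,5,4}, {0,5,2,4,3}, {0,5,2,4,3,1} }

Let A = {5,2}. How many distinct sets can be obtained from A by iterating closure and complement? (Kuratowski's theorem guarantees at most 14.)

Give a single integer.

4

closure: X∖int(X∖A) = X∖∅ = {0,5,2,4,3,1}
Let k=closure and c=complement:
  1. A     = {5,2}
  2. kA    = {0,5,2,4,3,1}
  3. cA    = {0,4,3,1}
  4. ckA   = ∅
— saturated at 4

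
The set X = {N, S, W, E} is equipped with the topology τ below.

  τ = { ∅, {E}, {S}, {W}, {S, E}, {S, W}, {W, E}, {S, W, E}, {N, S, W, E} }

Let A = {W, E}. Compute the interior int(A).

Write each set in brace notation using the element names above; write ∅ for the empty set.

U open, U⊆A: ∅, {E}, {W}, {W, E}. int(A) = ⋃ = {W, E}

{W, E}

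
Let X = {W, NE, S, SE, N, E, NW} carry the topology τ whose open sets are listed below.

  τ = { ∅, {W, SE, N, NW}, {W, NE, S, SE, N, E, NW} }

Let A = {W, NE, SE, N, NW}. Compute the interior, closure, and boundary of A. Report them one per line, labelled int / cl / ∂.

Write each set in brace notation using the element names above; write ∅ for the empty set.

int(A) = {W, SE, N, NW}
cl(A)  = {W, NE, S, SE, N, E, NW}
∂A     = {NE, S, E}

interior: largest open inside A is {W, SE, N, NW} (from ∅, {W, SE, N, NW})
cl via duality: int({S, E}) = ∅, so X∖∅ = {W, NE, S, SE, N, E, NW}
cl∖int = {NE, S, E}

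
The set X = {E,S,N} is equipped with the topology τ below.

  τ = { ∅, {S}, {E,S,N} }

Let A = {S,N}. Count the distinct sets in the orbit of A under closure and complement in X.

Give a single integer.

6

cl via duality: int({E}) = ∅, so X∖∅ = {E,S,N}
Write k for closure, c for complement:
  1. A     = {S,N}
  2. kA    = {E,S,N}
  3. cA    = {E}
  4. ckA   = ∅
  5. kcA   = {E,N}
  6. ckcA  = {S}
applying k or c yields no new set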